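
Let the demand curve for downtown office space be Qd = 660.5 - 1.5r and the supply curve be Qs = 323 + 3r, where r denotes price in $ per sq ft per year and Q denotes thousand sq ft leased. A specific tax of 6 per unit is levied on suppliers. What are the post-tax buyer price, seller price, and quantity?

The tax drives a wedge r_b - r_s = 6. Substituting r_s = r_b - 6 into supply: Qs = 305 + 3r_b.
Set Qd = Qs: 660.5 - 1.5r_b = 305 + 3r_b, so 355.5 = 4.5r_b and r_b = 79.
So r_s = 73 and the quantity traded is Q = 660.5 - 1.5(79) = 542.

r_b = 79, r_s = 73, Q = 542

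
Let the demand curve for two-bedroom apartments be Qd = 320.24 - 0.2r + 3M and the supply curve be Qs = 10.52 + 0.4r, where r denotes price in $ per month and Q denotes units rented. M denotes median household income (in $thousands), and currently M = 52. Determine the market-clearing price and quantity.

With M = 52, demand is Qd = 476.24 - 0.2r.
At equilibrium Qd = Qs, so 476.24 - 0.2r = 10.52 + 0.4r; collecting terms, 465.72 = 0.6r and r* = 776.2.
Then Q* = 476.24 - 0.2(776.2) = 321.

r* = 776.2, Q* = 321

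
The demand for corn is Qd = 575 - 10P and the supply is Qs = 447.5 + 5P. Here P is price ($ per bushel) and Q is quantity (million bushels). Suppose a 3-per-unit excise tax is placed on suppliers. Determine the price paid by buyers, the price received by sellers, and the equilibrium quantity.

With a tax of 3 on suppliers, they supply based on the net price P_s = P_b - 3, so Qs = 432.5 + 5P_b.
Set Qd = Qs: 575 - 10P_b = 432.5 + 5P_b, so 142.5 = 15P_b and P_b = 9.5.
So P_s = 6.5 and the quantity traded is Q = 575 - 10(9.5) = 480.

P_b = 9.5, P_s = 6.5, Q = 480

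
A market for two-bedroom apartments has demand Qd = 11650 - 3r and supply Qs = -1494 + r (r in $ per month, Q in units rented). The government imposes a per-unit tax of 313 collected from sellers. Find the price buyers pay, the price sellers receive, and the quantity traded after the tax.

Sellers keep r_s = r_b - 313 per unit, so supply in terms of the buyer price is Qs = -1807 + r_b.
Market clearing requires 11650 - 3r_b = -1807 + r_b; hence 13457 = 4r_b and r_b = 3364.25.
So r_s = 3051.25 and the quantity traded is Q = 11650 - 3(3364.25) = 1557.25.

r_b = 3364.25, r_s = 3051.25, Q = 1557.25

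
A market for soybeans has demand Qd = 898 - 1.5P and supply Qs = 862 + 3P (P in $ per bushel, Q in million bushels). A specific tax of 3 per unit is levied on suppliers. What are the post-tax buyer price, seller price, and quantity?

The tax drives a wedge P_b - P_s = 3. Substituting P_s = P_b - 3 into supply: Qs = 853 + 3P_b.
Set Qd = Qs: 898 - 1.5P_b = 853 + 3P_b, so 45 = 4.5P_b and P_b = 10.
So P_s = 7 and the quantity traded is Q = 898 - 1.5(10) = 883.

P_b = 10, P_s = 7, Q = 883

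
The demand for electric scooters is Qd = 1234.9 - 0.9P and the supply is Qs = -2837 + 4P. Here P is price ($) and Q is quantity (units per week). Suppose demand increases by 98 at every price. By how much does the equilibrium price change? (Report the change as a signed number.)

At equilibrium Qd = Qs, so 1234.9 - 0.9P = -2837 + 4P; collecting terms, 4071.9 = 4.9P and P* = 831.
Substitute back: Q* = 1234.9 - 0.9(831) = 487.
After the shift, demand is Qd = 1332.9 - 0.9P.
The new intersection has 4169.9 = 4.9P, i.e. P = 851, Q = 567.
ΔP = 851 - 831 = 20.

ΔP = 20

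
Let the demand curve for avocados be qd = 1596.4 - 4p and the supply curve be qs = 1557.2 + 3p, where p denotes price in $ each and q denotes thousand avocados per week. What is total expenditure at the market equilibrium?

The market clears where 1596.4 - 4p = 1557.2 + 3p. Rearranging, 7p = 39.2, hence p* = 5.6.
Substitute back: q* = 1596.4 - 4(5.6) = 1574.
Total expenditure = p* × q* = 5.6 × 1574 = 8814.4.

Total expenditure = 8814.4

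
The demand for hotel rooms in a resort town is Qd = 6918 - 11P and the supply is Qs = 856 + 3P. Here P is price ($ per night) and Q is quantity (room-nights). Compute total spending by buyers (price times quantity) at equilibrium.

Total spending by buyers = 933115

Equating demand and supply, 6918 - 11P = 856 + 3P gives 14P = 6062, so P* = 433.
Plugging P* into demand: Q* = 6918 - 11(433) = 2155.
Total spending by buyers = P* × Q* = 433 × 2155 = 933115.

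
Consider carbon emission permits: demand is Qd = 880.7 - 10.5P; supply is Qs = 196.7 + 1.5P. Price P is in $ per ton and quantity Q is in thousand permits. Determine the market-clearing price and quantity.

The market clears where 880.7 - 10.5P = 196.7 + 1.5P. Rearranging, 12P = 684, hence P* = 57.
Plugging P* into demand: Q* = 880.7 - 10.5(57) = 282.2.

P* = 57, Q* = 282.2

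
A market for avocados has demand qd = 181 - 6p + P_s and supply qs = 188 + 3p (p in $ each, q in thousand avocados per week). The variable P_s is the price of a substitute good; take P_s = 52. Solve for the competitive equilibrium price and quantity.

With P_s = 52, demand is qd = 233 - 6p.
At equilibrium qd = qs, so 233 - 6p = 188 + 3p; collecting terms, 45 = 9p and p* = 5.
Then q* = 233 - 6(5) = 203.

p* = 5, q* = 203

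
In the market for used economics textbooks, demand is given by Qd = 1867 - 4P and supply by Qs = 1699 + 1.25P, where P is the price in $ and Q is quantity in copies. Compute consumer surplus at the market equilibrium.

Set Qd = Qs: 1867 - 4P = 1699 + 1.25P, so 168 = 5.25P and P* = 32.
From the demand curve, Q* = 1867 - 4(32) = 1739.
Demand choke price (Qd = 0): P = 1867/4 = 466.75. Consumer surplus = ½ × (466.75 - 32) × 1739 = 378015.125.

Consumer surplus = 378015.125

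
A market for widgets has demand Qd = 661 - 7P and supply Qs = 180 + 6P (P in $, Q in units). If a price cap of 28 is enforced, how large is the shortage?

With P fixed at 28, quantity demanded is 465 and quantity supplied is 348.
Shortage = Qd - Qs = 465 - 348 = 117.

Shortage = 117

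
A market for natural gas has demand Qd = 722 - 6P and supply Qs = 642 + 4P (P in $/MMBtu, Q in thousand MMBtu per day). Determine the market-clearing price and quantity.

Equating demand and supply, 722 - 6P = 642 + 4P gives 10P = 80, so P* = 8.
Substitute back: Q* = 722 - 6(8) = 674.

P* = 8, Q* = 674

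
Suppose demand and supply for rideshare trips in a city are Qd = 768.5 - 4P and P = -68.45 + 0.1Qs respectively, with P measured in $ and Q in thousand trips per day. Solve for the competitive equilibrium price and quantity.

Rewriting in direct form: Qs = 684.5 + 10P.
Set Qd = Qs: 768.5 - 4P = 684.5 + 10P, so 84 = 14P and P* = 6.
Plugging P* into demand: Q* = 768.5 - 4(6) = 744.5.

P* = 6, Q* = 744.5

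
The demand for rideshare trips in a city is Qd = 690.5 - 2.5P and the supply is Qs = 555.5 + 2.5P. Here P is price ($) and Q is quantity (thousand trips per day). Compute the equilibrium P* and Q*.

P* = 27, Q* = 623

At equilibrium Qd = Qs, so 690.5 - 2.5P = 555.5 + 2.5P; collecting terms, 135 = 5P and P* = 27.
Plugging P* into demand: Q* = 690.5 - 2.5(27) = 623.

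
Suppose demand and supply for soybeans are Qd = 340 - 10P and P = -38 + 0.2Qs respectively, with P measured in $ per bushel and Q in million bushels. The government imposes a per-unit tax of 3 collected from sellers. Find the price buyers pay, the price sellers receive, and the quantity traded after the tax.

P_b = 11, P_s = 8, Q = 230

In direct form, Qs = 190 + 5P.
The tax drives a wedge P_b - P_s = 3. Substituting P_s = P_b - 3 into supply: Qs = 175 + 5P_b.
Equate demand and the shifted supply: 340 - 10P_b = 175 + 5P_b, giving 15P_b = 165, so P_b = 11.
So P_s = 8 and the quantity traded is Q = 340 - 10(11) = 230.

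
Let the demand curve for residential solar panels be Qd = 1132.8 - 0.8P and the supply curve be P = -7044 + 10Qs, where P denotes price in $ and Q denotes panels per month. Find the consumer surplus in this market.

Rewriting in direct form: Qs = 704.4 + 0.1P.
Set Qd = Qs: 1132.8 - 0.8P = 704.4 + 0.1P, so 428.4 = 0.9P and P* = 476.
Then Q* = 1132.8 - 0.8(476) = 752.
Demand choke price (Qd = 0): P = 1132.8/0.8 = 1416. Consumer surplus = ½ × (1416 - 476) × 752 = 353440.

Consumer surplus = 353440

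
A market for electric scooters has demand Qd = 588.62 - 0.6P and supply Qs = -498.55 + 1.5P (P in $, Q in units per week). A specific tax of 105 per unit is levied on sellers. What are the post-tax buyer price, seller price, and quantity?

Sellers keep P_s = P_b - 105 per unit, so supply in terms of the buyer price is Qs = -656.05 + 1.5P_b.
Set Qd = Qs: 588.62 - 0.6P_b = -656.05 + 1.5P_b, so 1244.67 = 2.1P_b and P_b = 592.7.
So P_s = 487.7 and the quantity traded is Q = 588.62 - 0.6(592.7) = 233.

P_b = 592.7, P_s = 487.7, Q = 233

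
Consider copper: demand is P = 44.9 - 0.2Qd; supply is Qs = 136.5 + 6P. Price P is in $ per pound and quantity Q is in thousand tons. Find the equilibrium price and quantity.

P* = 8, Q* = 184.5

Rewriting in direct form: Qd = 224.5 - 5P.
The market clears where 224.5 - 5P = 136.5 + 6P. Rearranging, 11P = 88, hence P* = 8.
Substitute back: Q* = 224.5 - 5(8) = 184.5.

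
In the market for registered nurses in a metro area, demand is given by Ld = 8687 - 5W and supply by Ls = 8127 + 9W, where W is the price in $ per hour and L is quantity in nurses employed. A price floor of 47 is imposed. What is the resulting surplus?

With W fixed at 47, quantity demanded is 8452 and quantity supplied is 8550.
Surplus = Ls - Ld = 8550 - 8452 = 98.

Surplus = 98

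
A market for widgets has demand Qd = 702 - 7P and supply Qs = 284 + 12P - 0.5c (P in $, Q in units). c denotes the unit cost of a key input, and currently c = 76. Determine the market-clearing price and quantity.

With c = 76, supply is Qs = 246 + 12P.
Equating demand and supply, 702 - 7P = 246 + 12P gives 19P = 456, so P* = 24.
Substitute back: Q* = 702 - 7(24) = 534.

P* = 24, Q* = 534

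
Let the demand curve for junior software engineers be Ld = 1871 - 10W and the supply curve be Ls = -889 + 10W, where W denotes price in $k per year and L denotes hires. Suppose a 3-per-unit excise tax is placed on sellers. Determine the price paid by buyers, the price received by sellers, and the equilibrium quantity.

Sellers keep W_s = W_b - 3 per unit, so supply in terms of the buyer price is Ls = -919 + 10W_b.
Equate demand and the shifted supply: 1871 - 10W_b = -919 + 10W_b, giving 20W_b = 2790, so W_b = 139.5.
Then W_s = 139.5 - 3 = 136.5 and L = 1871 - 10(139.5) = 476.

W_b = 139.5, W_s = 136.5, L = 476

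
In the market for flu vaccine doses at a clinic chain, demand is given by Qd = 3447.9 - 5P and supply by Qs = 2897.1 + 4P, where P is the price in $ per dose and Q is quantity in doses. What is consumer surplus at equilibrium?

The market clears where 3447.9 - 5P = 2897.1 + 4P. Rearranging, 9P = 550.8, hence P* = 61.2.
Plugging P* into demand: Q* = 3447.9 - 5(61.2) = 3141.9.
Demand choke price (Qd = 0): P = 3447.9/5 = 689.58. Consumer surplus = ½ × (689.58 - 61.2) × 3141.9 = 987153.561.

Consumer surplus = 987153.561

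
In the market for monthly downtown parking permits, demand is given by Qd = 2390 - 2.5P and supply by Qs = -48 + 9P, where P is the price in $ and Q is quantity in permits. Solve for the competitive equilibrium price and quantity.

Set Qd = Qs: 2390 - 2.5P = -48 + 9P, so 2438 = 11.5P and P* = 212.
From the demand curve, Q* = 2390 - 2.5(212) = 1860.

P* = 212, Q* = 1860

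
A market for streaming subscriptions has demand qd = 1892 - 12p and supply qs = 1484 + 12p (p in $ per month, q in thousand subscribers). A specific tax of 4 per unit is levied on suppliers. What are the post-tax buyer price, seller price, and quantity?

p_b = 19, p_s = 15, q = 1664

The tax drives a wedge p_b - p_s = 4. Substituting p_s = p_b - 4 into supply: qs = 1436 + 12p_b.
Market clearing requires 1892 - 12p_b = 1436 + 12p_b; hence 456 = 24p_b and p_b = 19.
So p_s = 15 and the quantity traded is q = 1892 - 12(19) = 1664.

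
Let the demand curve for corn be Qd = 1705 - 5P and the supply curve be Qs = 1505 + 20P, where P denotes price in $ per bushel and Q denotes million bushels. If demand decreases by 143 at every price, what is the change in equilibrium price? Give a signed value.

ΔP = -5.72

Set Qd = Qs: 1705 - 5P = 1505 + 20P, so 200 = 25P and P* = 8.
From the demand curve, Q* = 1705 - 5(8) = 1665.
After the shift, demand is Qd = 1562 - 5P.
Re-solving, 25P = 57 gives P = 2.28 and Q = 1550.6.
ΔP = 2.28 - 8 = -5.72.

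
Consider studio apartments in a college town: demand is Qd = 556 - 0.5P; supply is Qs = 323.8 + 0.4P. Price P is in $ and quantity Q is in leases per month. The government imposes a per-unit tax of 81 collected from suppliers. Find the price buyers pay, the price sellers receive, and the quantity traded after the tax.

P_b = 294, P_s = 213, Q = 409

Suppliers keep P_s = P_b - 81 per unit, so supply in terms of the buyer price is Qs = 291.4 + 0.4P_b.
Equate demand and the shifted supply: 556 - 0.5P_b = 291.4 + 0.4P_b, giving 0.9P_b = 264.6, so P_b = 294.
Then P_s = 294 - 81 = 213 and Q = 556 - 0.5(294) = 409.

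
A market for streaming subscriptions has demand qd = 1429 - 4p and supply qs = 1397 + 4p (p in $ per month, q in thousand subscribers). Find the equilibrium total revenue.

At equilibrium qd = qs, so 1429 - 4p = 1397 + 4p; collecting terms, 32 = 8p and p* = 4.
Plugging p* into demand: q* = 1429 - 4(4) = 1413.
Total revenue = p* × q* = 4 × 1413 = 5652.

Total revenue = 5652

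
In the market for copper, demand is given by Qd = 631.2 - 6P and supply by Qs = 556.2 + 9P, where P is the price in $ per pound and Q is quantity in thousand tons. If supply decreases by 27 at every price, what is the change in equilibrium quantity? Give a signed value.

ΔQ = -10.8

At equilibrium Qd = Qs, so 631.2 - 6P = 556.2 + 9P; collecting terms, 75 = 15P and P* = 5.
From the demand curve, Q* = 631.2 - 6(5) = 601.2.
After the shift, supply is Qs = 529.2 + 9P.
Re-solving, 15P = 102 gives P = 6.8 and Q = 590.4.
ΔQ = 590.4 - 601.2 = -10.8.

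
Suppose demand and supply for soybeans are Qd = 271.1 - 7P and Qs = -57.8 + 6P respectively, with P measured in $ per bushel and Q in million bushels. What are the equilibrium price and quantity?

P* = 25.3, Q* = 94

Set Qd = Qs: 271.1 - 7P = -57.8 + 6P, so 328.9 = 13P and P* = 25.3.
From the demand curve, Q* = 271.1 - 7(25.3) = 94.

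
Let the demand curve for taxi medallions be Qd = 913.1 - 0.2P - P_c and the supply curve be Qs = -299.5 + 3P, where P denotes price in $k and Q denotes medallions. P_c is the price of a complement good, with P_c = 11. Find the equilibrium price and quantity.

P* = 375.5, Q* = 827

With P_c = 11, demand is Qd = 902.1 - 0.2P.
The market clears where 902.1 - 0.2P = -299.5 + 3P. Rearranging, 3.2P = 1201.6, hence P* = 375.5.
Substitute back: Q* = 902.1 - 0.2(375.5) = 827.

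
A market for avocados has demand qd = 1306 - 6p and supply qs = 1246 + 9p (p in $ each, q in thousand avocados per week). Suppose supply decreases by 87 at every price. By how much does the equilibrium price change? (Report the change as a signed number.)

At equilibrium qd = qs, so 1306 - 6p = 1246 + 9p; collecting terms, 60 = 15p and p* = 4.
Plugging p* into demand: q* = 1306 - 6(4) = 1282.
After the shift, supply is qs = 1159 + 9p.
New equilibrium: 147 = 15p, so p = 9.8 and q = 1247.2.
Δp = 9.8 - 4 = 5.8.

Δp = 5.8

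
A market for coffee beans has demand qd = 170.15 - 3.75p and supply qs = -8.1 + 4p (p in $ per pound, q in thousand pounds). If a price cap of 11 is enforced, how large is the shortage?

Shortage = 93

With p fixed at 11, quantity demanded is 128.9 and quantity supplied is 35.9.
Shortage = qd - qs = 128.9 - 35.9 = 93.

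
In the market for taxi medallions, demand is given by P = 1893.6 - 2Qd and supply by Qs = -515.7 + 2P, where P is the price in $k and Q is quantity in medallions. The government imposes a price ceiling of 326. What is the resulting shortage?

Solving each curve for Q: Qd = 946.8 - 0.5P.
At P = 326: Qd = 783.8 and Qs = 136.3.
Shortage = Qd - Qs = 783.8 - 136.3 = 647.5.

Shortage = 647.5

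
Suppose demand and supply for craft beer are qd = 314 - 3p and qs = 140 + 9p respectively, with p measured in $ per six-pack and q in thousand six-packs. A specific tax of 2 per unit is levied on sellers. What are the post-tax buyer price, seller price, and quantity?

p_b = 16, p_s = 14, q = 266

With a tax of 2 on sellers, they supply based on the net price p_s = p_b - 2, so qs = 122 + 9p_b.
Market clearing requires 314 - 3p_b = 122 + 9p_b; hence 192 = 12p_b and p_b = 16.
Then p_s = 16 - 2 = 14 and q = 314 - 3(16) = 266.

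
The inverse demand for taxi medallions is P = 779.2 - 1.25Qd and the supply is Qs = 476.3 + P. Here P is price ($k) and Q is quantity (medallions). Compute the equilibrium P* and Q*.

P* = 81.7, Q* = 558

In direct form, Qd = 623.36 - 0.8P.
Equating demand and supply, 623.36 - 0.8P = 476.3 + P gives 1.8P = 147.06, so P* = 81.7.
From the demand curve, Q* = 623.36 - 0.8(81.7) = 558.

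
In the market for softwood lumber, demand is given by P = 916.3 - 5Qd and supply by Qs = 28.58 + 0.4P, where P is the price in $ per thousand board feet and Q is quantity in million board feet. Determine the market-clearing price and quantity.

In direct form, Qd = 183.26 - 0.2P.
At equilibrium Qd = Qs, so 183.26 - 0.2P = 28.58 + 0.4P; collecting terms, 154.68 = 0.6P and P* = 257.8.
Substitute back: Q* = 183.26 - 0.2(257.8) = 131.7.

P* = 257.8, Q* = 131.7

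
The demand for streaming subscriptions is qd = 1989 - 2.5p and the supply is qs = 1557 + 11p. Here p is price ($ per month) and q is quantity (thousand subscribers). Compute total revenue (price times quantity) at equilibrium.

Total revenue = 61088

The market clears where 1989 - 2.5p = 1557 + 11p. Rearranging, 13.5p = 432, hence p* = 32.
Substitute back: q* = 1989 - 2.5(32) = 1909.
Total revenue = p* × q* = 32 × 1909 = 61088.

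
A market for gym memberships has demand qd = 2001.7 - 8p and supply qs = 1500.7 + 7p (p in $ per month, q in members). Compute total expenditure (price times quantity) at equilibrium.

Total expenditure = 57932.3

The market clears where 2001.7 - 8p = 1500.7 + 7p. Rearranging, 15p = 501, hence p* = 33.4.
Plugging p* into demand: q* = 2001.7 - 8(33.4) = 1734.5.
Total expenditure = p* × q* = 33.4 × 1734.5 = 57932.3.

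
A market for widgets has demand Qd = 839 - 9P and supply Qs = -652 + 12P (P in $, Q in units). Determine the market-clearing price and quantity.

P* = 71, Q* = 200

Set Qd = Qs: 839 - 9P = -652 + 12P, so 1491 = 21P and P* = 71.
Plugging P* into demand: Q* = 839 - 9(71) = 200.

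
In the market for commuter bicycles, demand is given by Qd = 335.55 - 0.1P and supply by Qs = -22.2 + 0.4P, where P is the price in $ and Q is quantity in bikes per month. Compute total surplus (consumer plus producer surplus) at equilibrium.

Total surplus = 435600

Equating demand and supply, 335.55 - 0.1P = -22.2 + 0.4P gives 0.5P = 357.75, so P* = 715.5.
Plugging P* into demand: Q* = 335.55 - 0.1(715.5) = 264.
Demand choke price = 3355.5; supply choke price = 55.5. CS = ½(3355.5 - 715.5)(264) = 348480; PS = ½(715.5 - 55.5)(264) = 87120. Total surplus = 435600.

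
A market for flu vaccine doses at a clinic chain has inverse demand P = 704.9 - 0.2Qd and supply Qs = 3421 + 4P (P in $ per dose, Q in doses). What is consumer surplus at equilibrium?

Consumer surplus = 1202008.9

In direct form, Qd = 3524.5 - 5P.
Set Qd = Qs: 3524.5 - 5P = 3421 + 4P, so 103.5 = 9P and P* = 11.5.
Substitute back: Q* = 3524.5 - 5(11.5) = 3467.
Demand choke price (Qd = 0): P = 3524.5/5 = 704.9. Consumer surplus = ½ × (704.9 - 11.5) × 3467 = 1202008.9.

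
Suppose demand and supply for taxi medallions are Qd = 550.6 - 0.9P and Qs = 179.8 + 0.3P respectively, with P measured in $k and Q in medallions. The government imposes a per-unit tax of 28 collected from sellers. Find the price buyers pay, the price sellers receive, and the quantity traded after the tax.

Sellers keep P_s = P_b - 28 per unit, so supply in terms of the buyer price is Qs = 171.4 + 0.3P_b.
Equate demand and the shifted supply: 550.6 - 0.9P_b = 171.4 + 0.3P_b, giving 1.2P_b = 379.2, so P_b = 316.
Then P_s = 316 - 28 = 288 and Q = 550.6 - 0.9(316) = 266.2.

P_b = 316, P_s = 288, Q = 266.2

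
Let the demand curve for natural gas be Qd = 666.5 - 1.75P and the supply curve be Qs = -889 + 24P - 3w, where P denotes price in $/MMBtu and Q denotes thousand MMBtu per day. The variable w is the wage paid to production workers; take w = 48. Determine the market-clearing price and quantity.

With w = 48, supply is Qs = -1033 + 24P.
The market clears where 666.5 - 1.75P = -1033 + 24P. Rearranging, 25.75P = 1699.5, hence P* = 66.
Then Q* = 666.5 - 1.75(66) = 551.

P* = 66, Q* = 551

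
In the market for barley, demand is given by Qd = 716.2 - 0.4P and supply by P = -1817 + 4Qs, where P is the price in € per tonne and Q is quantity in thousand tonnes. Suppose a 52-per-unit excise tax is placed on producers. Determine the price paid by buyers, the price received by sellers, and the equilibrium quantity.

Inverting to quantity form: Qs = 454.25 + 0.25P.
With a tax of 52 on producers, they supply based on the net price P_s = P_b - 52, so Qs = 441.25 + 0.25P_b.
Market clearing requires 716.2 - 0.4P_b = 441.25 + 0.25P_b; hence 274.95 = 0.65P_b and P_b = 423.
So P_s = 371 and the quantity traded is Q = 716.2 - 0.4(423) = 547.

P_b = 423, P_s = 371, Q = 547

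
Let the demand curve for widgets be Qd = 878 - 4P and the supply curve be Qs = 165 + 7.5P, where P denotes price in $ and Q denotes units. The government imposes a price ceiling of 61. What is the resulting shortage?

With P fixed at 61, quantity demanded is 634 and quantity supplied is 622.5.
Shortage = Qd - Qs = 634 - 622.5 = 11.5.

Shortage = 11.5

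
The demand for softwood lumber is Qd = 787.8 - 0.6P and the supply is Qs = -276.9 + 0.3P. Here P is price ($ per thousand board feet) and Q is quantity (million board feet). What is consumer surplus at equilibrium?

Consumer surplus = 5070

At equilibrium Qd = Qs, so 787.8 - 0.6P = -276.9 + 0.3P; collecting terms, 1064.7 = 0.9P and P* = 1183.
From the demand curve, Q* = 787.8 - 0.6(1183) = 78.
Demand choke price (Qd = 0): P = 787.8/0.6 = 1313. Consumer surplus = ½ × (1313 - 1183) × 78 = 5070.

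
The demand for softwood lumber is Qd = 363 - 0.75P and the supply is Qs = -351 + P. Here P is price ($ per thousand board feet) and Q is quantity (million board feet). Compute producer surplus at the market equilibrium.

Producer surplus = 1624.5

Equating demand and supply, 363 - 0.75P = -351 + P gives 1.75P = 714, so P* = 408.
Substitute back: Q* = 363 - 0.75(408) = 57.
Supply choke price (Qs = 0): P = 351. Producer surplus = ½ × (408 - 351) × 57 = 1624.5.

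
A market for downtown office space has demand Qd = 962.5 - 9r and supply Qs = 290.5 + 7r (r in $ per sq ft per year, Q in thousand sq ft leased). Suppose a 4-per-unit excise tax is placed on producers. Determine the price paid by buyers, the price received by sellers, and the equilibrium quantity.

r_b = 43.75, r_s = 39.75, Q = 568.75

Producers keep r_s = r_b - 4 per unit, so supply in terms of the buyer price is Qs = 262.5 + 7r_b.
Market clearing requires 962.5 - 9r_b = 262.5 + 7r_b; hence 700 = 16r_b and r_b = 43.75.
Then r_s = 43.75 - 4 = 39.75 and Q = 962.5 - 9(43.75) = 568.75.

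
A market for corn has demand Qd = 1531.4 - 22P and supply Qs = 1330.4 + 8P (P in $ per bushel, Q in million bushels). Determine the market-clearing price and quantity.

P* = 6.7, Q* = 1384

The market clears where 1531.4 - 22P = 1330.4 + 8P. Rearranging, 30P = 201, hence P* = 6.7.
From the demand curve, Q* = 1531.4 - 22(6.7) = 1384.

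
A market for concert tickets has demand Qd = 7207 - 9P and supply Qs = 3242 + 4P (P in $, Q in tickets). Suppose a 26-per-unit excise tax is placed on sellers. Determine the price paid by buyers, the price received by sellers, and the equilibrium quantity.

P_b = 313, P_s = 287, Q = 4390

Sellers keep P_s = P_b - 26 per unit, so supply in terms of the buyer price is Qs = 3138 + 4P_b.
Set Qd = Qs: 7207 - 9P_b = 3138 + 4P_b, so 4069 = 13P_b and P_b = 313.
Then P_s = 313 - 26 = 287 and Q = 7207 - 9(313) = 4390.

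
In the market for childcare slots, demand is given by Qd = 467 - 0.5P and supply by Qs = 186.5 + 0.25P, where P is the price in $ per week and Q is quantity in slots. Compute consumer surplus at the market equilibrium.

The market clears where 467 - 0.5P = 186.5 + 0.25P. Rearranging, 0.75P = 280.5, hence P* = 374.
Plugging P* into demand: Q* = 467 - 0.5(374) = 280.
Demand choke price (Qd = 0): P = 467/0.5 = 934. Consumer surplus = ½ × (934 - 374) × 280 = 78400.

Consumer surplus = 78400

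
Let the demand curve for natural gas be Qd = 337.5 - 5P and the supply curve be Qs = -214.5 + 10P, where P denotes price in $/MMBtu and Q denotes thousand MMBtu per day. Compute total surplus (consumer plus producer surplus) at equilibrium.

Set Qd = Qs: 337.5 - 5P = -214.5 + 10P, so 552 = 15P and P* = 36.8.
From the demand curve, Q* = 337.5 - 5(36.8) = 153.5.
Demand choke price = 67.5; supply choke price = 21.45. CS = ½(67.5 - 36.8)(153.5) = 2356.225; PS = ½(36.8 - 21.45)(153.5) = 1178.1125. Total surplus = 3534.3375.

Total surplus = 3534.3375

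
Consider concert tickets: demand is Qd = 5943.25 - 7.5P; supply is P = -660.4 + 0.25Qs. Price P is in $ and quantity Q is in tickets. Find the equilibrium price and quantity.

P* = 287.1, Q* = 3790

Rewriting in direct form: Qs = 2641.6 + 4P.
Equating demand and supply, 5943.25 - 7.5P = 2641.6 + 4P gives 11.5P = 3301.65, so P* = 287.1.
From the demand curve, Q* = 5943.25 - 7.5(287.1) = 3790.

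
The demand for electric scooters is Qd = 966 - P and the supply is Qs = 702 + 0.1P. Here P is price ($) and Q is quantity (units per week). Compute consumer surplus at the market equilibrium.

At equilibrium Qd = Qs, so 966 - P = 702 + 0.1P; collecting terms, 264 = 1.1P and P* = 240.
Plugging P* into demand: Q* = 966 - 240 = 726.
Demand choke price (Qd = 0): P = 966. Consumer surplus = ½ × (966 - 240) × 726 = 263538.

Consumer surplus = 263538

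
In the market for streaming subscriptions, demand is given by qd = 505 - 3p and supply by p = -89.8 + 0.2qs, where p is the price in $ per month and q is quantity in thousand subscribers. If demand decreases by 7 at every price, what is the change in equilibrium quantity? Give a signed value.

Δq = -4.375

Inverting to quantity form: qs = 449 + 5p.
Set qd = qs: 505 - 3p = 449 + 5p, so 56 = 8p and p* = 7.
Substitute back: q* = 505 - 3(7) = 484.
After the shift, demand is qd = 498 - 3p.
New equilibrium: 49 = 8p, so p = 6.125 and q = 479.625.
Δq = 479.625 - 484 = -4.375.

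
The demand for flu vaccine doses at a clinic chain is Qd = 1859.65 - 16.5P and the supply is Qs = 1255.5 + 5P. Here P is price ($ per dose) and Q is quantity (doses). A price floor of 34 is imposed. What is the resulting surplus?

Surplus = 126.85

With P fixed at 34, quantity demanded is 1298.65 and quantity supplied is 1425.5.
Surplus = Qs - Qd = 1425.5 - 1298.65 = 126.85.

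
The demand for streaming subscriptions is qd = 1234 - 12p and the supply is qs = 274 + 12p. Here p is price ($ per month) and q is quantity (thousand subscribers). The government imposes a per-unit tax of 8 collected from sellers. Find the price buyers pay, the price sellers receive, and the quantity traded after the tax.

Sellers keep p_s = p_b - 8 per unit, so supply in terms of the buyer price is qs = 178 + 12p_b.
Set qd = qs: 1234 - 12p_b = 178 + 12p_b, so 1056 = 24p_b and p_b = 44.
So p_s = 36 and the quantity traded is q = 1234 - 12(44) = 706.

p_b = 44, p_s = 36, q = 706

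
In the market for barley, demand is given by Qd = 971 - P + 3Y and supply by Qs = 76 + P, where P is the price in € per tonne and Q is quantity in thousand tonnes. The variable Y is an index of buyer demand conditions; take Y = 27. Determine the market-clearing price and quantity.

With Y = 27, demand is Qd = 1052 - P.
The market clears where 1052 - P = 76 + P. Rearranging, 2P = 976, hence P* = 488.
From the demand curve, Q* = 1052 - 488 = 564.

P* = 488, Q* = 564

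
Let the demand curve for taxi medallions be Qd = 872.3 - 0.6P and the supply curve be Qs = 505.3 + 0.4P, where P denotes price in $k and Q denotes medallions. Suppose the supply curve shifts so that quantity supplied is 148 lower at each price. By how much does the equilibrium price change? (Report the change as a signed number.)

Set Qd = Qs: 872.3 - 0.6P = 505.3 + 0.4P, so 367 = P and P* = 367.
Substitute back: Q* = 872.3 - 0.6(367) = 652.1.
After the shift, supply is Qs = 357.3 + 0.4P.
New equilibrium: 515 = P, so P = 515 and Q = 563.3.
ΔP = 515 - 367 = 148.

ΔP = 148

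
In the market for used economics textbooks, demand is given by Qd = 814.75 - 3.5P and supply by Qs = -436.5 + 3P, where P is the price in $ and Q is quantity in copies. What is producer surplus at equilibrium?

Producer surplus = 3313.5

At equilibrium Qd = Qs, so 814.75 - 3.5P = -436.5 + 3P; collecting terms, 1251.25 = 6.5P and P* = 192.5.
Substitute back: Q* = 814.75 - 3.5(192.5) = 141.
Supply choke price (Qs = 0): P = 145.5. Producer surplus = ½ × (192.5 - 145.5) × 141 = 3313.5.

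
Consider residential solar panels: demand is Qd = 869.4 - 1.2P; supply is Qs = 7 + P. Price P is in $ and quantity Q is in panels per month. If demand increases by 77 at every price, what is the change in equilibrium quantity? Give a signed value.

ΔQ = 35

Set Qd = Qs: 869.4 - 1.2P = 7 + P, so 862.4 = 2.2P and P* = 392.
From the demand curve, Q* = 869.4 - 1.2(392) = 399.
After the shift, demand is Qd = 946.4 - 1.2P.
Re-solving, 2.2P = 939.4 gives P = 427 and Q = 434.
ΔQ = 434 - 399 = 35.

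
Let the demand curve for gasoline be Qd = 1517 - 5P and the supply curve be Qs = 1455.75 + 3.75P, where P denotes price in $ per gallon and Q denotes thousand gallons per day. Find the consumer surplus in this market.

The market clears where 1517 - 5P = 1455.75 + 3.75P. Rearranging, 8.75P = 61.25, hence P* = 7.
From the demand curve, Q* = 1517 - 5(7) = 1482.
Demand choke price (Qd = 0): P = 1517/5 = 303.4. Consumer surplus = ½ × (303.4 - 7) × 1482 = 219632.4.

Consumer surplus = 219632.4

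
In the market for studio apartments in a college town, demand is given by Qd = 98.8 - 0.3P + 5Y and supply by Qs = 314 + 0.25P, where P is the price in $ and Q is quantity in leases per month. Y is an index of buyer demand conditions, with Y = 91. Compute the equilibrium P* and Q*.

With Y = 91, demand is Qd = 553.8 - 0.3P.
Set Qd = Qs: 553.8 - 0.3P = 314 + 0.25P, so 239.8 = 0.55P and P* = 436.
From the demand curve, Q* = 553.8 - 0.3(436) = 423.

P* = 436, Q* = 423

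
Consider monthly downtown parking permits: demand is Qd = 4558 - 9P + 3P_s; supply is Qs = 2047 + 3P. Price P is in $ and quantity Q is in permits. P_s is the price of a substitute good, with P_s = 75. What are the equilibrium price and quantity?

With P_s = 75, demand is Qd = 4783 - 9P.
At equilibrium Qd = Qs, so 4783 - 9P = 2047 + 3P; collecting terms, 2736 = 12P and P* = 228.
From the demand curve, Q* = 4783 - 9(228) = 2731.

P* = 228, Q* = 2731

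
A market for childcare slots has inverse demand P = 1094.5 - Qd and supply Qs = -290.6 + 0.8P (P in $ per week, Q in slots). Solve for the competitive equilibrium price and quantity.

P* = 769.5, Q* = 325

Solving each curve for Q: Qd = 1094.5 - P.
The market clears where 1094.5 - P = -290.6 + 0.8P. Rearranging, 1.8P = 1385.1, hence P* = 769.5.
From the demand curve, Q* = 1094.5 - 769.5 = 325.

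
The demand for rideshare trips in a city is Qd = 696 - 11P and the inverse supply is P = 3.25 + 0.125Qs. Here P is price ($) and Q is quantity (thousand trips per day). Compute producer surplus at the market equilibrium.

Producer surplus = 4830.25

Inverting to quantity form: Qs = -26 + 8P.
At equilibrium Qd = Qs, so 696 - 11P = -26 + 8P; collecting terms, 722 = 19P and P* = 38.
Substitute back: Q* = 696 - 11(38) = 278.
Supply choke price (Qs = 0): P = 3.25. Producer surplus = ½ × (38 - 3.25) × 278 = 4830.25.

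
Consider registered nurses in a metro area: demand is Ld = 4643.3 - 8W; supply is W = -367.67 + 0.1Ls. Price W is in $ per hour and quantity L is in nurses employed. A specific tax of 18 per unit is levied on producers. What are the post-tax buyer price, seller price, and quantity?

Solving each curve for L: Ls = 3676.7 + 10W.
The tax drives a wedge W_b - W_s = 18. Substituting W_s = W_b - 18 into supply: Ls = 3496.7 + 10W_b.
Equate demand and the shifted supply: 4643.3 - 8W_b = 3496.7 + 10W_b, giving 18W_b = 1146.6, so W_b = 63.7.
Then W_s = 63.7 - 18 = 45.7 and L = 4643.3 - 8(63.7) = 4133.7.

W_b = 63.7, W_s = 45.7, L = 4133.7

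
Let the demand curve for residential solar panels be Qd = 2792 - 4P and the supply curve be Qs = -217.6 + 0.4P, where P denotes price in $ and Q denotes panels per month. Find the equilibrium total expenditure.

Set Qd = Qs: 2792 - 4P = -217.6 + 0.4P, so 3009.6 = 4.4P and P* = 684.
Plugging P* into demand: Q* = 2792 - 4(684) = 56.
Total expenditure = P* × Q* = 684 × 56 = 38304.

Total expenditure = 38304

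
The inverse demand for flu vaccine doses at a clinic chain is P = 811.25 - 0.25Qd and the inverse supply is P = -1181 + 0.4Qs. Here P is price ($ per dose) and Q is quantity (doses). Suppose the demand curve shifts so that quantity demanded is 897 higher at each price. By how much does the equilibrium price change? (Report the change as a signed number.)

Solving each curve for Q: Qd = 3245 - 4P and Qs = 2952.5 + 2.5P.
Equating demand and supply, 3245 - 4P = 2952.5 + 2.5P gives 6.5P = 292.5, so P* = 45.
Substitute back: Q* = 3245 - 4(45) = 3065.
After the shift, demand is Qd = 4142 - 4P.
The new intersection has 1189.5 = 6.5P, i.e. P = 183, Q = 3410.
ΔP = 183 - 45 = 138.

ΔP = 138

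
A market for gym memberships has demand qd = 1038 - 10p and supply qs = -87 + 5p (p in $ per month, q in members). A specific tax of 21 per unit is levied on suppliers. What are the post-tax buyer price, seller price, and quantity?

With a tax of 21 on suppliers, they supply based on the net price p_s = p_b - 21, so qs = -192 + 5p_b.
Equate demand and the shifted supply: 1038 - 10p_b = -192 + 5p_b, giving 15p_b = 1230, so p_b = 82.
So p_s = 61 and the quantity traded is q = 1038 - 10(82) = 218.

p_b = 82, p_s = 61, q = 218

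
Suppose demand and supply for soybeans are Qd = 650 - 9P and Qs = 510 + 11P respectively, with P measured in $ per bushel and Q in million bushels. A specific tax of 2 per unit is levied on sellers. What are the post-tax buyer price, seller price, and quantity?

P_b = 8.1, P_s = 6.1, Q = 577.1

With a tax of 2 on sellers, they supply based on the net price P_s = P_b - 2, so Qs = 488 + 11P_b.
Market clearing requires 650 - 9P_b = 488 + 11P_b; hence 162 = 20P_b and P_b = 8.1.
So P_s = 6.1 and the quantity traded is Q = 650 - 9(8.1) = 577.1.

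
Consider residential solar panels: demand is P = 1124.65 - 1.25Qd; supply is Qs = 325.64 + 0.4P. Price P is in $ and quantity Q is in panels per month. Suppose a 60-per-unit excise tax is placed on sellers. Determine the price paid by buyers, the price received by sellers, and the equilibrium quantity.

In direct form, Qd = 899.72 - 0.8P.
Sellers keep P_s = P_b - 60 per unit, so supply in terms of the buyer price is Qs = 301.64 + 0.4P_b.
Set Qd = Qs: 899.72 - 0.8P_b = 301.64 + 0.4P_b, so 598.08 = 1.2P_b and P_b = 498.4.
Then P_s = 498.4 - 60 = 438.4 and Q = 899.72 - 0.8(498.4) = 501.

P_b = 498.4, P_s = 438.4, Q = 501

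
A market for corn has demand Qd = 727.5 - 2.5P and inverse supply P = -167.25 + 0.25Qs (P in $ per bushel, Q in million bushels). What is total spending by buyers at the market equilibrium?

Total spending by buyers = 6345

In direct form, Qs = 669 + 4P.
Set Qd = Qs: 727.5 - 2.5P = 669 + 4P, so 58.5 = 6.5P and P* = 9.
Plugging P* into demand: Q* = 727.5 - 2.5(9) = 705.
Total spending by buyers = P* × Q* = 9 × 705 = 6345.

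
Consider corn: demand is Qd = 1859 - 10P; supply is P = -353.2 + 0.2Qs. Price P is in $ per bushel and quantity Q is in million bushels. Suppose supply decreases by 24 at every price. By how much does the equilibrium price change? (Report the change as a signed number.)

Inverting to quantity form: Qs = 1766 + 5P.
Equating demand and supply, 1859 - 10P = 1766 + 5P gives 15P = 93, so P* = 6.2.
Substitute back: Q* = 1859 - 10(6.2) = 1797.
After the shift, supply is Qs = 1742 + 5P.
Re-solving, 15P = 117 gives P = 7.8 and Q = 1781.
ΔP = 7.8 - 6.2 = 1.6.

ΔP = 1.6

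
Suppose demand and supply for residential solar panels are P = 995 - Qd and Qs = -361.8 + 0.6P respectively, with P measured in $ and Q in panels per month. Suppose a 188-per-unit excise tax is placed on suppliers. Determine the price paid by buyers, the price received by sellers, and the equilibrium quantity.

Inverting to quantity form: Qd = 995 - P.
With a tax of 188 on suppliers, they supply based on the net price P_s = P_b - 188, so Qs = -474.6 + 0.6P_b.
Set Qd = Qs: 995 - P_b = -474.6 + 0.6P_b, so 1469.6 = 1.6P_b and P_b = 918.5.
Then P_s = 918.5 - 188 = 730.5 and Q = 995 - 918.5 = 76.5.

P_b = 918.5, P_s = 730.5, Q = 76.5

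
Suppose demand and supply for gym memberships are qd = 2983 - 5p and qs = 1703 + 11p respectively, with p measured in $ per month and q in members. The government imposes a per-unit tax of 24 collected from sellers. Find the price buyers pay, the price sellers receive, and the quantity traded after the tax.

p_b = 96.5, p_s = 72.5, q = 2500.5

The tax drives a wedge p_b - p_s = 24. Substituting p_s = p_b - 24 into supply: qs = 1439 + 11p_b.
Equate demand and the shifted supply: 2983 - 5p_b = 1439 + 11p_b, giving 16p_b = 1544, so p_b = 96.5.
So p_s = 72.5 and the quantity traded is q = 2983 - 5(96.5) = 2500.5.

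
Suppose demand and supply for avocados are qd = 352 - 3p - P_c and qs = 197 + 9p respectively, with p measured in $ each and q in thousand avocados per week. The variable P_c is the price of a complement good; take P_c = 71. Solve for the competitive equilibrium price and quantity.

With P_c = 71, demand is qd = 281 - 3p.
Set qd = qs: 281 - 3p = 197 + 9p, so 84 = 12p and p* = 7.
From the demand curve, q* = 281 - 3(7) = 260.

p* = 7, q* = 260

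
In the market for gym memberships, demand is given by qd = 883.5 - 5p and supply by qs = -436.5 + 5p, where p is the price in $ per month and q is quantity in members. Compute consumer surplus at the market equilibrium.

Equating demand and supply, 883.5 - 5p = -436.5 + 5p gives 10p = 1320, so p* = 132.
From the demand curve, q* = 883.5 - 5(132) = 223.5.
Demand choke price (qd = 0): p = 883.5/5 = 176.7. Consumer surplus = ½ × (176.7 - 132) × 223.5 = 4995.225.

Consumer surplus = 4995.225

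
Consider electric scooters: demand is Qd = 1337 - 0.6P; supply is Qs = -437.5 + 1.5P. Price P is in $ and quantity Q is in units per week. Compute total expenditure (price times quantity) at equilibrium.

The market clears where 1337 - 0.6P = -437.5 + 1.5P. Rearranging, 2.1P = 1774.5, hence P* = 845.
Then Q* = 1337 - 0.6(845) = 830.
Total expenditure = P* × Q* = 845 × 830 = 701350.

Total expenditure = 701350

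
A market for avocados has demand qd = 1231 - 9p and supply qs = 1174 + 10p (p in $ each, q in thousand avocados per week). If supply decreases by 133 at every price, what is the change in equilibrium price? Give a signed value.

Δp = 7

Equating demand and supply, 1231 - 9p = 1174 + 10p gives 19p = 57, so p* = 3.
Plugging p* into demand: q* = 1231 - 9(3) = 1204.
After the shift, supply is qs = 1041 + 10p.
Re-solving, 19p = 190 gives p = 10 and q = 1141.
Δp = 10 - 3 = 7.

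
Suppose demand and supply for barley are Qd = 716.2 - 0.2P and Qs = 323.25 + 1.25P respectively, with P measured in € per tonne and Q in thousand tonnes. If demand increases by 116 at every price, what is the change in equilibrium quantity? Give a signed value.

At equilibrium Qd = Qs, so 716.2 - 0.2P = 323.25 + 1.25P; collecting terms, 392.95 = 1.45P and P* = 271.
Then Q* = 716.2 - 0.2(271) = 662.
After the shift, demand is Qd = 832.2 - 0.2P.
The new intersection has 508.95 = 1.45P, i.e. P = 351, Q = 762.
ΔQ = 762 - 662 = 100.

ΔQ = 100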